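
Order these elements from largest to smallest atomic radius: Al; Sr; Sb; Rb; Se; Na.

Rb > Sr > Na > Sb > Al > Se

Na is in period 3, group 1; Al is in period 3, group 13; Se is in period 4, group 16; Rb is in period 5, group 1; Sr is in period 5, group 2; Sb is in period 5, group 15.
Atomic radius shrinks across a period as nuclear charge pulls the same shell inward, and grows down a group as new shells are added.
Here both period and group differ, so the two effects have to be weighed against each other.
Al > Se: period and group pull opposite ways; the across-period shift dominates (126 vs 116 pm).
Sb > Al: the two effects oppose for this pair; the down-group effect wins (140 vs 126 pm).
Na > Sb: the two effects oppose for this pair; the across-period effect wins (155 vs 140 pm).
Sr > Na: the two effects oppose for this pair; the down-group effect wins (185 vs 155 pm).
Rb > Sr: both are in period 5; the period trend gives Rb the larger value.
Approximate values (pm): Na 155, Al 126, Se 116, Rb 210, Sr 185, Sb 140.
So from largest to smallest: Rb > Sr > Na > Sb > Al > Se.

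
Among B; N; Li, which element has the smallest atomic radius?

Li is in period 2, group 1; B is in period 2, group 13; N is in period 2, group 15.
Across a period the added protons contract the valence shell; down a group each new principal shell makes the atom larger.
All lie in period 2, so atomic radius increases right to left.
The smallest atomic radius among these belongs to N.

N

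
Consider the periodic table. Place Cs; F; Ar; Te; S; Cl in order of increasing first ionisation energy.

F is in period 2, group 17; S is in period 3, group 16; Cl is in period 3, group 17; Ar is in period 3, group 18; Te is in period 5, group 16; Cs is in period 6, group 1.
Removing the outermost electron gets harder across a period and easier down a group.
Neither a single period nor a single group — weigh both effects.
Te > Cs: both effects reinforce here, so Te is clearly the higher of the two.
S > Te: S sits above Te in group 16, so the down-group effect alone puts S higher.
Cl > S: both are in period 3; the period trend gives Cl the larger value.
Ar > Cl: Ar lies to the right of Cl in period 3, so the across-period effect alone puts Ar higher.
F > Ar: period and group pull opposite ways; the down-group shift dominates (1681 vs 1521 kJ/mol).
For reference (kJ/mol): F 1681, S 1000, Cl 1251, Ar 1521, Te 869, Cs 376.
So from lowest to highest: Cs < Te < S < Cl < Ar < F.

Cs, Te, S, Cl, Ar, F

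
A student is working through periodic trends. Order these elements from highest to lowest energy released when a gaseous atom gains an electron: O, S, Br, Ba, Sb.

Br > S > O > Sb > Ba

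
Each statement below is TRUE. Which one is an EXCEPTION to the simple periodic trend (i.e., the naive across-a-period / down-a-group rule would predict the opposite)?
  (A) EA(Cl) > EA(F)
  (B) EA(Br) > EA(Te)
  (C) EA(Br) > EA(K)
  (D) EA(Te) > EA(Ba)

(A)

The general trend: electron affinity increases across a period and decreases down a group.
(A) Cl (period 3, group 17) vs F (period 2, group 17): the stated order contradicts the simple trend.
(B) Br (period 4, group 17) vs Te (period 5, group 16): the stated order agrees with the simple trend.
(C) Br (period 4, group 17) vs K (period 4, group 1): the stated order agrees with the simple trend.
(D) Te (period 5, group 16) vs Ba (period 6, group 2): the stated order agrees with the simple trend.
The exception is (A): F's small 2p subshell makes the incoming electron feel strong e⁻–e⁻ repulsion, so Cl actually releases more energy on gaining an electron.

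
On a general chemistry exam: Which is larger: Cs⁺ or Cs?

Cs

Forming Cs⁺ removes 1 electron from Cs. Fewer electrons for the same nuclear charge means less shielding and a higher Z_eff on the remaining electrons, and for main-group metals the entire outer shell is lost.
A cation is smaller than its parent atom: Cs⁺ < Cs.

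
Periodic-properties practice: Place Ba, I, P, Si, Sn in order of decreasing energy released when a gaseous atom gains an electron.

Adding an electron releases more energy for atoms nearer the top right (short of the noble gases).
These span different periods and groups, so the two trends combine.
P > Ba: both effects reinforce here, so P is clearly the higher of the two.
Sn > P: this pair runs against the simple trend — see the exception note.
Si > Sn: Si sits above Sn in group 14, so the down-group effect alone puts Si higher.
I > Si: the two effects oppose for this pair; the across-period effect wins (295 vs 134 kJ/mol).
Note the exception: Sn has a higher electron affinity than P, contrary to the simple trend — adding an electron to P's half-filled np³ subshell costs electron-pairing energy.
Note the exception: Si has a higher electron affinity than P, contrary to the simple trend — adding an electron to P's half-filled 3p³ is unfavourable, so Si (3p²) has the more exothermic EA.
Tabulated electron affinity (kJ/mol): Si 134, P 72, Sn 107, I 295, Ba 14.
So from highest to lowest: I > Si > Sn > P > Ba.

I, Si, Sn, P, Ba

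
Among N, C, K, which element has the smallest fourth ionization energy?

After 3 electrons have been removed, what remains? N³⁺ still has 2 valence electrons; C³⁺ still has 1 valence electron; K³⁺ is already 2 electrons into the core.
Usually core removal costs more than valence removal, but here the competition is close: a tightly held n=2 valence electron can cost more to remove than an n=3 core electron, so the actual values have to decide it.
Valence configurations: N³⁺ [He]2s², C³⁺ [He]2s¹.
Approximate IE_4 values (kJ/mol): N 7475, C 6223, K 5877.
Hence IE_4: K < C < N.

K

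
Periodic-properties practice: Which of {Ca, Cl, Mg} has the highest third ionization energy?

Mg

Consider each +2 ion: Ca²⁺ is the bare [Ar] core; Cl²⁺ still has 5 valence electrons; Mg²⁺ is the bare [Ne] core.
Breaking into a closed-shell core is much more expensive than removing a leftover valence electron — Ca and Mg have the largest IE_3 here.
Tabulated IE_3 (kJ/mol): Ca 4912, Cl 3822, Mg 7733.
Putting it together, IE_3: Cl < Ca < Mg.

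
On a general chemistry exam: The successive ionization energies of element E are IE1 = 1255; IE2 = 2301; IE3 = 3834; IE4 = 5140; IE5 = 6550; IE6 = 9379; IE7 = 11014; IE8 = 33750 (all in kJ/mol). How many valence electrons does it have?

7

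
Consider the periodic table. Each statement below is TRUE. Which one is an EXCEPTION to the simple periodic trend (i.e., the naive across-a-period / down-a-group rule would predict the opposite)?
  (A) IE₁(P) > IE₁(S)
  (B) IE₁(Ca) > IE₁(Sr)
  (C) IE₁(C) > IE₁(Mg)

(A)

The general trend: IE₁ increases across a period and decreases down a group.
(A) P (period 3, group 15) vs S (period 3, group 16): the stated order contradicts the simple trend.
(B) Ca (period 4, group 2) vs Sr (period 5, group 2): the stated order agrees with the simple trend.
(C) C (period 2, group 14) vs Mg (period 3, group 2): the stated order agrees with the simple trend.
The exception is (A): S (3p⁴) ionizes more easily than half-filled P (3p³) because the paired 3p electron in S is pushed out by e⁻–e⁻ repulsion.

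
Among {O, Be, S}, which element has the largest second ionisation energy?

O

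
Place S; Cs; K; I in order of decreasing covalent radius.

Cs, K, I, S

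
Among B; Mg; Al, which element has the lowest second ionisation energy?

Mg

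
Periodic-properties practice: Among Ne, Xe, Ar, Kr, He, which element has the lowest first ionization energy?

He is in period 1, group 18; Ne is in period 2, group 18; Ar is in period 3, group 18; Kr is in period 4, group 18; Xe is in period 5, group 18.
Across a period the outer electron is held more tightly (higher IE₁); down a group it sits in a higher shell, more shielded, and comes off more easily.
All are in group 18, so first ionization energy increases up the group.
The lowest first ionization energy among these belongs to Xe.

Xe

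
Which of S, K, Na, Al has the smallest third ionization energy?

Al

After 2 electrons have been removed, what remains? S²⁺ still has 4 valence electrons; K²⁺ is already 1 electron into the core; Na²⁺ is already 1 electron into the core; Al²⁺ still has 1 valence electron.
Breaking into a closed-shell core is much more expensive than removing a leftover valence electron — K and Na have the largest IE_3 here.
Valence configurations: S²⁺ [Ne]3s²3p², Al²⁺ [Ne]3s¹.
The numbers (kJ/mol): S 3357, K 4420, Na 6910, Al 2745.
Putting it together, IE_3: Al < S < K < Na.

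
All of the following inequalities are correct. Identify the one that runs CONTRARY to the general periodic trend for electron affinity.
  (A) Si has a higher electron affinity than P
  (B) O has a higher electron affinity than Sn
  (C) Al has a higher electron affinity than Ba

The general trend: electron affinity increases across a period and decreases down a group.
(A) Si (period 3, group 14) vs P (period 3, group 15): the stated order contradicts the simple trend.
(B) O (period 2, group 16) vs Sn (period 5, group 14): the stated order agrees with the simple trend.
(C) Al (period 3, group 13) vs Ba (period 6, group 2): the stated order agrees with the simple trend.
The exception is (A): adding an electron to P's half-filled 3p³ is unfavourable, so Si (3p²) has the more exothermic EA.

(A)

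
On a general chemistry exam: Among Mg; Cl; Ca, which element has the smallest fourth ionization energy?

Cl

Consider each +3 ion: Mg³⁺ is already 1 electron into the core; Cl³⁺ still has 4 valence electrons; Ca³⁺ is already 1 electron into the core.
Pulling an electron out of a noble-gas core costs far more than removing a remaining valence electron, so Ca and Mg sit at the high end of IE_4.
The numbers (kJ/mol): Mg 10543, Cl 5159, Ca 6491.
Hence IE_4: Cl < Ca < Mg.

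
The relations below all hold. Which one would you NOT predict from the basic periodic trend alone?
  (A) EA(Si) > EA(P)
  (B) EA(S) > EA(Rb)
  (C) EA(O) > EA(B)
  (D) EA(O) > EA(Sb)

(A)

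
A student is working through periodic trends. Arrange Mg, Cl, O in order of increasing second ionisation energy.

After 1 electron has been removed, what remains? Mg⁺ still has 1 valence electron; Cl⁺ still has 6 valence electrons; O⁺ still has 5 valence electrons.
All are still removing valence electrons, so compare the +1 ions as you would atoms: IE_2 generally rises across a period (higher Z_eff) and falls down a group (larger shell), subject to the usual subshell exceptions.
Valence configurations: Mg⁺ [Ne]3s¹, Cl⁺ [Ne]3s²3p⁴, O⁺ [He]2s²2p³.
Approximate IE_2 values (kJ/mol): Mg 1451, Cl 2298, O 3388.
Putting it together, IE_2: Mg < Cl < O.

Mg, Cl, O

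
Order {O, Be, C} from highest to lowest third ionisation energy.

Consider each +2 ion: O²⁺ still has 4 valence electrons; Be²⁺ is the bare [He] core; C²⁺ still has 2 valence electrons.
Core electrons are held far more tightly than valence electrons, so Be tops the IE_3 order.
Valence configurations: O²⁺ [He]2s²2p², C²⁺ [He]2s².
Approximate IE_3 values (kJ/mol): O 5300, Be 14849, C 4620.
So the third ionization energies run C < O < Be.

Be > O > C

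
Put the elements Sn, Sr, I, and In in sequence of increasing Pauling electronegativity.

Sr < In < Sn < I

EN rises left→right (higher Z_eff, smaller atoms) and falls top→bottom (larger, more shielded atoms).
All lie in period 5, so electronegativity increases left to right.
So from lowest to highest: Sr < In < Sn < I.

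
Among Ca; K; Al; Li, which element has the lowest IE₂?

IE_2 is the cost of taking one more electron from the +1 cation: Ca⁺ still has 1 valence electron; K⁺ is the bare [Ar] core; Al⁺ still has 2 valence electrons; Li⁺ is the bare [He] core.
Pulling an electron out of a noble-gas core costs far more than removing a remaining valence electron, so K and Li sit at the high end of IE_2.
Valence configurations: Ca⁺ [Ar]4s¹, Al⁺ [Ne]3s².
Approximate IE_2 values (kJ/mol): Ca 1145, K 3052, Al 1817, Li 7298.
Hence IE_2: Ca < Al < K < Li.

Ca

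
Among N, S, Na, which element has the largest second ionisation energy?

After 1 electron has been removed, what remains? N⁺ still has 4 valence electrons; S⁺ still has 5 valence electrons; Na⁺ is the bare [Ne] core.
Pulling an electron out of a noble-gas core costs far more than removing a remaining valence electron, so Na sits at the high end of IE_2.
Valence configurations: N⁺ [He]2s²2p², S⁺ [Ne]3s²3p³.
The numbers (kJ/mol): N 2856, S 2252, Na 4562.
Hence IE_2: S < N < Na.

Na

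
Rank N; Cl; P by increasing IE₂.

IE_2 is the cost of taking one more electron from the +1 cation: N⁺ still has 4 valence electrons; Cl⁺ still has 6 valence electrons; P⁺ still has 4 valence electrons.
All are still removing valence electrons, so compare the +1 ions as you would atoms: IE_2 generally rises across a period (higher Z_eff) and falls down a group (larger shell), subject to the usual subshell exceptions.
Valence configurations: N⁺ [He]2s²2p², Cl⁺ [Ne]3s²3p⁴, P⁺ [Ne]3s²3p².
Tabulated IE_2 (kJ/mol): N 2856, Cl 2298, P 1907.
Overall IE_2 order: P < Cl < N.

P, Cl, N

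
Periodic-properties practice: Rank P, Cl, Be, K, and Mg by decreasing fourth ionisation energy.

Consider each +3 ion: P³⁺ still has 2 valence electrons; Cl³⁺ still has 4 valence electrons; Be³⁺ is already 1 electron into the core; K³⁺ is already 2 electrons into the core; Mg³⁺ is already 1 electron into the core.
Breaking into a closed-shell core is much more expensive than removing a leftover valence electron — K, Mg and Be have the largest IE_4 here.
Valence configurations: P³⁺ [Ne]3s², Cl³⁺ [Ne]3s²3p².
The numbers (kJ/mol): P 4964, Cl 5159, Be 21007, K 5877, Mg 10543.
Overall IE_4 order: P < Cl < K < Mg < Be.

Be > Mg > K > Cl > P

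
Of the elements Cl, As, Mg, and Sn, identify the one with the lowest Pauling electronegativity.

Mg is in period 3, group 2; Cl is in period 3, group 17; As is in period 4, group 15; Sn is in period 5, group 14.
Electronegativity increases across a period and decreases down a group, tracking effective nuclear charge and atomic size.
These span different periods and groups, so the two trends combine.
Sn > Mg: the two effects oppose for this pair; the across-period effect wins (1.96 vs 1.31).
As > Sn: both effects reinforce here, so As is clearly the higher of the two.
Cl > As: both effects reinforce here, so Cl is clearly the higher of the two.
Tabulated electronegativity (Pauling): Mg 1.31, Cl 3.16, As 2.18, Sn 1.96.
The lowest Pauling electronegativity among these belongs to Mg.

Mg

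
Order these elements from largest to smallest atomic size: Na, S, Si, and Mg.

Na is in period 3, group 1; Mg is in period 3, group 2; Si is in period 3, group 14; S is in period 3, group 16.
Atomic radius shrinks across a period as nuclear charge pulls the same shell inward, and grows down a group as new shells are added.
All lie in period 3, so atomic radius increases right to left.
So from largest to smallest: Na > Mg > Si > S.

Na > Mg > Si > S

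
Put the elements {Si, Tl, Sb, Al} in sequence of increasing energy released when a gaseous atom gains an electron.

Tl, Al, Sb, Si

Al is in period 3, group 13; Si is in period 3, group 14; Sb is in period 5, group 15; Tl is in period 6, group 13.
Adding an electron releases more energy for atoms nearer the top right (short of the noble gases).
Neither a single period nor a single group — weigh both effects.
Al > Tl: they share group 13; the group trend gives Al the larger value.
Sb > Al: the two effects oppose for this pair; the across-period effect wins (103 vs 42 kJ/mol).
Si > Sb: period and group pull opposite ways; the down-group shift dominates (134 vs 103 kJ/mol).
Tabulated electron affinity (kJ/mol): Al 42, Si 134, Sb 103, Tl 19.
So from lowest to highest: Tl < Al < Sb < Si.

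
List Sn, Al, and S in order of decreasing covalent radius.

Sn, Al, S

Al is in period 3, group 13; S is in period 3, group 16; Sn is in period 5, group 14.
Across a period the added protons contract the valence shell; down a group each new principal shell makes the atom larger.
Neither a single period nor a single group — weigh both effects.
Al > S: Al lies to the left of S in period 3, so the across-period effect alone puts Al larger.
Sn > Al: period and group pull opposite ways; the down-group shift dominates (140 vs 126 pm).
Approximate values (pm): Al 126, S 103, Sn 140.
So from largest to smallest: Sn > Al > S.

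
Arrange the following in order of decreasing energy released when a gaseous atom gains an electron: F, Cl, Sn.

Cl > F > Sn

F is in period 2, group 17; Cl is in period 3, group 17; Sn is in period 5, group 14.
Atoms with high Z_eff and room in the valence shell (especially the halogens) have the most exothermic electron affinities.
Here both period and group differ, so the two effects have to be weighed against each other.
F > Sn: both effects reinforce here, so F is clearly the higher of the two.
Cl > F: this pair runs against the simple trend — see the exception note.
Note the exception: Cl has a higher electron affinity than F, contrary to the simple trend — F's small 2p subshell makes the incoming electron feel strong e⁻–e⁻ repulsion, so Cl actually releases more energy on gaining an electron.
For reference (kJ/mol): F 328, Cl 349, Sn 107.
So from highest to lowest: Cl > F > Sn.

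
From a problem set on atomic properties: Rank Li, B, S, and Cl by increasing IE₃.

S, B, Cl, Li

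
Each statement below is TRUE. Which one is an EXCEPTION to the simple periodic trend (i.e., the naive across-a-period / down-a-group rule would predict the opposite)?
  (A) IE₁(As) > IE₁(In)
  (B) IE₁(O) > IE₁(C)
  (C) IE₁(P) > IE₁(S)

The general trend: IE₁ increases across a period and decreases down a group.
(A) As (period 4, group 15) vs In (period 5, group 13): the stated order agrees with the simple trend.
(B) O (period 2, group 16) vs C (period 2, group 14): the stated order agrees with the simple trend.
(C) P (period 3, group 15) vs S (period 3, group 16): the stated order contradicts the simple trend.
The exception is (C): S (3p⁴) ionizes more easily than half-filled P (3p³) because the paired 3p electron in S is pushed out by e⁻–e⁻ repulsion.

(C)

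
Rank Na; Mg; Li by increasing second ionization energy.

Mg, Na, Li

Consider each +1 ion: Na⁺ is the bare [Ne] core; Mg⁺ still has 1 valence electron; Li⁺ is the bare [He] core.
Core electrons are held far more tightly than valence electrons, so Na and Li top the IE_2 order.
The numbers (kJ/mol): Na 4562, Mg 1451, Li 7298.
Putting it together, IE_2: Mg < Na < Li.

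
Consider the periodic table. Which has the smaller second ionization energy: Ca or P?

Ca

Consider each +1 ion: Ca⁺ still has 1 valence electron; P⁺ still has 4 valence electrons.
All are still removing valence electrons, so compare the +1 ions as you would atoms: IE_2 generally rises across a period (higher Z_eff) and falls down a group (larger shell), subject to the usual subshell exceptions.
Valence configurations: Ca⁺ [Ar]4s¹, P⁺ [Ne]3s²3p².
The numbers (kJ/mol): Ca 1145, P 1907.
Hence IE_2: Ca < P.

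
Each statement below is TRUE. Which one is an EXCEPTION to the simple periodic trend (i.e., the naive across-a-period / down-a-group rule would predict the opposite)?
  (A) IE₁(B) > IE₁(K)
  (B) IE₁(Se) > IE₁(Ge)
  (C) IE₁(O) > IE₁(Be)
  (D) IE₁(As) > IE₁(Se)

The general trend: IE₁ increases across a period and decreases down a group.
(A) B (period 2, group 13) vs K (period 4, group 1): the stated order agrees with the simple trend.
(B) Se (period 4, group 16) vs Ge (period 4, group 14): the stated order agrees with the simple trend.
(C) O (period 2, group 16) vs Be (period 2, group 2): the stated order agrees with the simple trend.
(D) As (period 4, group 15) vs Se (period 4, group 16): the stated order contradicts the simple trend.
The exception is (D): Se (4p⁴) ionizes more easily than half-filled As (4p³).

(D)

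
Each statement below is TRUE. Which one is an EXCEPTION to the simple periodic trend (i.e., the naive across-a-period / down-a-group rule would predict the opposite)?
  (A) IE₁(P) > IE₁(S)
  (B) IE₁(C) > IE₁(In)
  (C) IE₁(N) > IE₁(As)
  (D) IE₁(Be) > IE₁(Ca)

(A)

The general trend: IE₁ increases across a period and decreases down a group.
(A) P (period 3, group 15) vs S (period 3, group 16): the stated order contradicts the simple trend.
(B) C (period 2, group 14) vs In (period 5, group 13): the stated order agrees with the simple trend.
(C) N (period 2, group 15) vs As (period 4, group 15): the stated order agrees with the simple trend.
(D) Be (period 2, group 2) vs Ca (period 4, group 2): the stated order agrees with the simple trend.
The exception is (A): S (3p⁴) ionizes more easily than half-filled P (3p³) because the paired 3p electron in S is pushed out by e⁻–e⁻ repulsion.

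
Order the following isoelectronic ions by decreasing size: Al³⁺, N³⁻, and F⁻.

All of these have 10 electrons, so size is governed by nuclear charge alone: the more protons, the stronger the pull on the same electron cloud, and the smaller the ion.
Nuclear charges: Al³⁺ (Z=13), F⁻ (Z=9), N³⁻ (Z=7).
Largest to smallest: N³⁻ > F⁻ > Al³⁺.

N³⁻ > F⁻ > Al³⁺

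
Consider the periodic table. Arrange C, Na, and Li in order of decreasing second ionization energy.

Li, Na, C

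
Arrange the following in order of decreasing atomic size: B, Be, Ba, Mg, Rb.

Be is in period 2, group 2; B is in period 2, group 13; Mg is in period 3, group 2; Rb is in period 5, group 1; Ba is in period 6, group 2.
Radius decreases left→right (rising Z_eff, same n) and increases top→bottom (higher n).
Neither a single period nor a single group — weigh both effects.
Be > B: both are in period 2; the period trend gives Be the larger value.
Mg > Be: Mg sits below Be in group 2, so the down-group effect alone puts Mg larger.
Ba > Mg: Ba sits below Mg in group 2, so the down-group effect alone puts Ba larger.
Rb > Ba: period and group pull opposite ways; the across-period shift dominates (210 vs 196 pm).
Tabulated atomic radius (pm): Be 102, B 85, Mg 139, Rb 210, Ba 196.
So from largest to smallest: Rb > Ba > Mg > Be > B.

Rb > Ba > Mg > Be > B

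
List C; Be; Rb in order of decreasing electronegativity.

C, Be, Rb

Be is in period 2, group 2; C is in period 2, group 14; Rb is in period 5, group 1.
Atoms toward the upper right of the periodic table pull bonding electrons most strongly.
Neither a single period nor a single group — weigh both effects.
Be > Rb: relative to Rb, both the across-period and down-group shifts push Be's electronegativity up.
C > Be: C lies to the right of Be in period 2, so the across-period effect alone puts C higher.
Tabulated electronegativity (Pauling): Be 1.57, C 2.55, Rb 0.82.
So from highest to lowest: C > Be > Rb.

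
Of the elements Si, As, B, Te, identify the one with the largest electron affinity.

B is in period 2, group 13; Si is in period 3, group 14; As is in period 4, group 15; Te is in period 5, group 16.
Atoms with high Z_eff and room in the valence shell (especially the halogens) have the most exothermic electron affinities.
A diagonal step moves right (one effect) and down (the opposite effect) at once.
As > B: period and group pull opposite ways; the across-period shift dominates (78 vs 27 kJ/mol).
Si > As: period and group pull opposite ways; the down-group shift dominates (134 vs 78 kJ/mol).
Te > Si: period and group pull opposite ways; the across-period shift dominates (190 vs 134 kJ/mol).
For reference (kJ/mol): B 27, Si 134, As 78, Te 190.
The largest electron affinity among these belongs to Te.

Te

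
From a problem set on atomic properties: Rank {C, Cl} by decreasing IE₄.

After 3 electrons have been removed, what remains? C³⁺ still has 1 valence electron; Cl³⁺ still has 4 valence electrons.
All are still removing valence electrons, so compare the +3 ions as you would atoms: IE_4 generally rises across a period (higher Z_eff) and falls down a group (larger shell), subject to the usual subshell exceptions.
Valence configurations: C³⁺ [He]2s¹, Cl³⁺ [Ne]3s²3p².
Tabulated IE_4 (kJ/mol): C 6223, Cl 5159.
Hence IE_4: Cl < C.

C, Cl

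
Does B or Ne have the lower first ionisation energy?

B

B is in period 2, group 13; Ne is in period 2, group 18.
Removing the outermost electron gets harder across a period and easier down a group.
All lie in period 2, so first ionization energy increases left to right.
So B has the lower first ionisation energy (B < Ne).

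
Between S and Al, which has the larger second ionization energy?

S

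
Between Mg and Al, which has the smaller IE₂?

Mg

The second ionization energy removes an electron from the +1 ion. For each element: Mg⁺ still has 1 valence electron; Al⁺ still has 2 valence electrons.
All are still removing valence electrons, so compare the +1 ions as you would atoms: IE_2 generally rises across a period (higher Z_eff) and falls down a group (larger shell), subject to the usual subshell exceptions.
Valence configurations: Mg⁺ [Ne]3s¹, Al⁺ [Ne]3s².
Approximate IE_2 values (kJ/mol): Mg 1451, Al 1817.
So the second ionization energies run Mg < Al.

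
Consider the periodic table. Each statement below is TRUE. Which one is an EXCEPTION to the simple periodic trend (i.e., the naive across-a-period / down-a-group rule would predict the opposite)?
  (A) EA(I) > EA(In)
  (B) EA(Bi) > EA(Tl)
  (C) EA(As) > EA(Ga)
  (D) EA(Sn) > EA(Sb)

The general trend: electron affinity increases across a period and decreases down a group.
(A) I (period 5, group 17) vs In (period 5, group 13): the stated order agrees with the simple trend.
(B) Bi (period 6, group 15) vs Tl (period 6, group 13): the stated order agrees with the simple trend.
(C) As (period 4, group 15) vs Ga (period 4, group 13): the stated order agrees with the simple trend.
(D) Sn (period 5, group 14) vs Sb (period 5, group 15): the stated order contradicts the simple trend.
The exception is (D): adding an electron to Sb's half-filled 5p³ is unfavourable, so Sn has the more exothermic EA.

(D)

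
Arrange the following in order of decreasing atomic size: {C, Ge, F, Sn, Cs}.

C is in period 2, group 14; F is in period 2, group 17; Ge is in period 4, group 14; Sn is in period 5, group 14; Cs is in period 6, group 1.
Atomic radius shrinks across a period as nuclear charge pulls the same shell inward, and grows down a group as new shells are added.
These span different periods and groups, so the two trends combine.
C > F: C lies to the left of F in period 2, so the across-period effect alone puts C larger.
Ge > C: they share group 14; the group trend gives Ge the larger value.
Sn > Ge: Sn sits below Ge in group 14, so the down-group effect alone puts Sn larger.
Cs > Sn: both effects reinforce here, so Cs is clearly the larger of the two.
Tabulated atomic radius (pm): C 75, F 64, Ge 121, Sn 140, Cs 232.
So from largest to smallest: Cs > Sn > Ge > C > F.

Cs > Sn > Ge > C > F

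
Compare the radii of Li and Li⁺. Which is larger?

Li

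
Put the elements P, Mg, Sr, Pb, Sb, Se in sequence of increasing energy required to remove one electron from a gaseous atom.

Sr, Pb, Mg, Sb, Se, P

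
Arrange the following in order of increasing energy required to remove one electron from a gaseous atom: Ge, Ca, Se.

Ca is in period 4, group 2; Ge is in period 4, group 14; Se is in period 4, group 16.
Removing the outermost electron gets harder across a period and easier down a group.
All lie in period 4, so first ionization energy increases left to right.
So from lowest to highest: Ca < Ge < Se.

Ca < Ge < Se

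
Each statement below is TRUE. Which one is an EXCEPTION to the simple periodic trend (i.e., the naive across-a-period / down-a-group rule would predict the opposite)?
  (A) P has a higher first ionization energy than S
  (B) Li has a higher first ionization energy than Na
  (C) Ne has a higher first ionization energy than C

(A)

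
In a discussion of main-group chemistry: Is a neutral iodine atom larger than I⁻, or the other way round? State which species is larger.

Forming I⁻ adds 1 electron to I. More electron–electron repulsion in the same shell, with unchanged nuclear charge, lets the cloud expand.
An anion is larger than its parent atom: I⁻ > I.

I⁻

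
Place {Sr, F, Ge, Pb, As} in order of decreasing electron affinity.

F, Ge, As, Pb, Sr

F is in period 2, group 17; Ge is in period 4, group 14; As is in period 4, group 15; Sr is in period 5, group 2; Pb is in period 6, group 14.
Electron affinity generally becomes more exothermic across a period toward the halogens and less exothermic down a group.
Here both period and group differ, so the two effects have to be weighed against each other.
Pb > Sr: the two effects oppose for this pair; the across-period effect wins (35 vs 5 kJ/mol).
As > Pb: relative to Pb, both the across-period and down-group shifts push As's electron affinity up.
Ge > As: this pair runs against the simple trend — see the exception note.
F > Ge: relative to Ge, both the across-period and down-group shifts push F's electron affinity up.
Note the exception: Ge has a higher electron affinity than As, contrary to the simple trend — adding an electron to As's half-filled 4p³ is unfavourable, so Ge (4p²) has the more exothermic EA.
For reference (kJ/mol): F 328, Ge 119, As 78, Sr 5, Pb 35.
So from highest to lowest: F > Ge > As > Pb > Sr.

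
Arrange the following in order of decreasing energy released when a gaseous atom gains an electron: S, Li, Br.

Br > S > Li

Li is in period 2, group 1; S is in period 3, group 16; Br is in period 4, group 17.
EA tends to increase across a period and decrease down a group, though the pattern is less regular than for IE or radius.
Here both period and group differ, so the two effects have to be weighed against each other.
S > Li: period and group pull opposite ways; the across-period shift dominates (200 vs 60 kJ/mol).
Br > S: the two effects oppose for this pair; the across-period effect wins (325 vs 200 kJ/mol).
Approximate values (kJ/mol): Li 60, S 200, Br 325.
So from highest to lowest: Br > S > Li.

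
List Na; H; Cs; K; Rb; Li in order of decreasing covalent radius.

Moving right in a period, electrons are added to the same shell under a stronger nuclear pull, so atoms get smaller; moving down, a new shell is opened and atoms get larger.
All are in group 1, so atomic radius increases down the group.
So from largest to smallest: Cs > Rb > K > Na > Li > H.

Cs > Rb > K > Na > Li > H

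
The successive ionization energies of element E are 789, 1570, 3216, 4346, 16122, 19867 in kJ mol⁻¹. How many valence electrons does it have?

Look for the largest jump between consecutive ionization energies: IE5/IE4 ≈ 3.7, far larger than any earlier ratio.
That jump marks the point where a core electron is being removed. So the atom has 4 valence electrons.

4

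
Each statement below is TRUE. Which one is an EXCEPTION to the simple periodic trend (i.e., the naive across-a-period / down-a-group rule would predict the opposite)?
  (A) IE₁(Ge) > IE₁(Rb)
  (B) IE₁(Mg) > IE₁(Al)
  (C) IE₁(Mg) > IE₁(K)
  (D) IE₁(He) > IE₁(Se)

The general trend: first ionization energy increases across a period and decreases down a group.
(A) Ge (period 4, group 14) vs Rb (period 5, group 1): the stated order agrees with the simple trend.
(B) Mg (period 3, group 2) vs Al (period 3, group 13): the stated order contradicts the simple trend.
(C) Mg (period 3, group 2) vs K (period 4, group 1): the stated order agrees with the simple trend.
(D) He (period 1, group 18) vs Se (period 4, group 16): the stated order agrees with the simple trend.
The exception is (B): Al's single 3p electron is easier to remove than one from Mg's filled 3s².

(B)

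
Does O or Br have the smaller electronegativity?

Br

O is in period 2, group 16; Br is in period 4, group 17.
Smaller atoms with higher effective nuclear charge are more electronegative.
These span different periods and groups, so the two trends combine.
O > Br: period and group pull opposite ways; the down-group shift dominates (3.44 vs 2.96).
For reference (Pauling): O 3.44, Br 2.96.
So Br has the smaller electronegativity (Br < O).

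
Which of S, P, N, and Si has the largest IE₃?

N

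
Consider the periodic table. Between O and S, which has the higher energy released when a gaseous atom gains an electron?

O is in period 2, group 16; S is in period 3, group 16.
Atoms with high Z_eff and room in the valence shell (especially the halogens) have the most exothermic electron affinities.
All are in group 16; the group trend (electron affinity increases up the group) applies, with the exception below.
Note the exception: S has a higher electron affinity than O, contrary to the simple trend — the compact 2p subshell of O repels the added electron more than S's larger 3p does.
Tabulated electron affinity (kJ/mol): O 141, S 200.
So S has the higher energy released when a gaseous atom gains an electron (S > O).

S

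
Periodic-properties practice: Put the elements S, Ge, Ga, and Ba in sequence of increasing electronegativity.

Ba, Ga, Ge, S

Electronegativity increases across a period and decreases down a group, tracking effective nuclear charge and atomic size.
Neither a single period nor a single group — weigh both effects.
Ga > Ba: relative to Ba, both the across-period and down-group shifts push Ga's electronegativity up.
Ge > Ga: both are in period 4; the period trend gives Ge the larger value.
S > Ge: both effects reinforce here, so S is clearly the higher of the two.
Tabulated electronegativity (Pauling): S 2.58, Ga 1.81, Ge 2.01, Ba 0.89.
So from lowest to highest: Ba < Ga < Ge < S.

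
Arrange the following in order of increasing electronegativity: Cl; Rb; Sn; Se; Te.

Rb < Sn < Te < Se < Cl

Electronegativity increases across a period and decreases down a group, tracking effective nuclear charge and atomic size.
These span different periods and groups, so the two trends combine.
Sn > Rb: both are in period 5; the period trend gives Sn the larger value.
Te > Sn: both are in period 5; the period trend gives Te the larger value.
Se > Te: Se sits above Te in group 16, so the down-group effect alone puts Se higher.
Cl > Se: both effects reinforce here, so Cl is clearly the higher of the two.
For reference (Pauling): Cl 3.16, Se 2.55, Rb 0.82, Sn 1.96, Te 2.10.
So from lowest to highest: Rb < Sn < Te < Se < Cl.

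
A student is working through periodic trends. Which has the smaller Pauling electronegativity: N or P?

P

N is in period 2, group 15; P is in period 3, group 15.
Electronegativity increases across a period and decreases down a group, tracking effective nuclear charge and atomic size.
All are in group 15, so electronegativity increases up the group.
So P has the smaller Pauling electronegativity (P < N).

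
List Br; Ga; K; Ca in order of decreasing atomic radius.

K > Ca > Ga > Br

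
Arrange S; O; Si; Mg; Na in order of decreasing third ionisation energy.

IE_3 is the cost of taking one more electron from the +2 cation: S²⁺ still has 4 valence electrons; O²⁺ still has 4 valence electrons; Si²⁺ still has 2 valence electrons; Mg²⁺ is the bare [Ne] core; Na²⁺ is already 1 electron into the core.
Pulling an electron out of a noble-gas core costs far more than removing a remaining valence electron, so Na and Mg sit at the high end of IE_3.
Valence configurations: S²⁺ [Ne]3s²3p², O²⁺ [He]2s²2p², Si²⁺ [Ne]3s².
Tabulated IE_3 (kJ/mol): S 3357, O 5300, Si 3232, Mg 7733, Na 6910.
Putting it together, IE_3: Si < S < O < Na < Mg.

Mg > Na > O > S > Si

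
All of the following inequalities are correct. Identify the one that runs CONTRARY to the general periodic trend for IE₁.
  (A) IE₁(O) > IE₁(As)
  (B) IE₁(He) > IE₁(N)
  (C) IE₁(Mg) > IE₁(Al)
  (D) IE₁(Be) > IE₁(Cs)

(C)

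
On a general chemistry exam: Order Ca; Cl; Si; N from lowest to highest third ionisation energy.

Si < Cl < N < Ca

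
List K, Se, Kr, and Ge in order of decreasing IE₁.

K is in period 4, group 1; Ge is in period 4, group 14; Se is in period 4, group 16; Kr is in period 4, group 18.
Across a period the outer electron is held more tightly (higher IE₁); down a group it sits in a higher shell, more shielded, and comes off more easily.
All lie in period 4, so first ionization energy increases left to right.
So from highest to lowest: Kr > Se > Ge > K.

Kr > Se > Ge > K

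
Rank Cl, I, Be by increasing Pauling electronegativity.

Be < I < Cl

Be is in period 2, group 2; Cl is in period 3, group 17; I is in period 5, group 17.
Smaller atoms with higher effective nuclear charge are more electronegative.
These span different periods and groups, so the two trends combine.
I > Be: the two effects oppose for this pair; the across-period effect wins (2.66 vs 1.57).
Cl > I: they share group 17; the group trend gives Cl the larger value.
For reference (Pauling): Be 1.57, Cl 3.16, I 2.66.
So from lowest to highest: Be < I < Cl.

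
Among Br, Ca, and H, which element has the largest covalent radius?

Ca

H is in period 1, group 1; Ca is in period 4, group 2; Br is in period 4, group 17.
Moving right in a period, electrons are added to the same shell under a stronger nuclear pull, so atoms get smaller; moving down, a new shell is opened and atoms get larger.
These span different periods and groups, so the two trends combine.
Br > H: the two effects oppose for this pair; the down-group effect wins (114 vs 32 pm).
Ca > Br: both are in period 4; the period trend gives Ca the larger value.
Tabulated atomic radius (pm): H 32, Ca 171, Br 114.
The largest covalent radius among these belongs to Ca.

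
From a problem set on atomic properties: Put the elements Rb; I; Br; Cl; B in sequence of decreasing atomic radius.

Across a period the added protons contract the valence shell; down a group each new principal shell makes the atom larger.
These span different periods and groups, so the two trends combine.
Cl > B: the two effects oppose for this pair; the down-group effect wins (99 vs 85 pm).
Br > Cl: Br sits below Cl in group 17, so the down-group effect alone puts Br larger.
I > Br: they share group 17; the group trend gives I the larger value.
Rb > I: Rb lies to the left of I in period 5, so the across-period effect alone puts Rb larger.
Approximate values (pm): B 85, Cl 99, Br 114, Rb 210, I 133.
So from largest to smallest: Rb > I > Br > Cl > B.

Rb > I > Br > Cl > B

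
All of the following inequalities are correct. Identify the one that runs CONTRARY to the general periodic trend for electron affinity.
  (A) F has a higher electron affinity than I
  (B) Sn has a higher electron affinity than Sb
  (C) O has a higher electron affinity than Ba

(B)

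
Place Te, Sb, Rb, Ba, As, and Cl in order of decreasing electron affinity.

Cl, Te, Sb, As, Rb, Ba

Adding an electron releases more energy for atoms nearer the top right (short of the noble gases).
Here both period and group differ, so the two effects have to be weighed against each other.
Rb > Ba: the two effects oppose for this pair; the down-group effect wins (47 vs 14 kJ/mol).
As > Rb: both effects reinforce here, so As is clearly the higher of the two.
Sb > As: this pair runs against the simple trend — see the exception note.
Te > Sb: Te lies to the right of Sb in period 5, so the across-period effect alone puts Te higher.
Cl > Te: both effects reinforce here, so Cl is clearly the higher of the two.
Note the exception: Sb has a higher electron affinity than As, contrary to the simple trend — both are half-filled np³, but the pairing/repulsion penalty for the added electron shrinks as the p orbitals become larger and more diffuse down the group, and for Sb that outweighs the weaker nuclear attraction.
Tabulated electron affinity (kJ/mol): Cl 349, As 78, Rb 47, Sb 103, Te 190, Ba 14.
So from highest to lowest: Cl > Te > Sb > As > Rb > Ba.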